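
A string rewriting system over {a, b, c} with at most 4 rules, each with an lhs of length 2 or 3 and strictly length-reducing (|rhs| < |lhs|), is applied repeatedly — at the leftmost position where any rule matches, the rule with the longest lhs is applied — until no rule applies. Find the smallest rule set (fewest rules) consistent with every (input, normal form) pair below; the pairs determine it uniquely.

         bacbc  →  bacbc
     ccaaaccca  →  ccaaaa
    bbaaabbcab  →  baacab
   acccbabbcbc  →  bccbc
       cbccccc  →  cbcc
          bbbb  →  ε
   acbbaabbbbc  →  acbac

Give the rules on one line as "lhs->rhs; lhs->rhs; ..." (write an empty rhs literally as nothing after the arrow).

  | bacbc
  | ccaaaccca => ccaaaa
  | bbaaabbcab => baabbcab => baacab
  | acccbabbcbc => ababbcbc => bcbbcbc => bccbc

aba->bc; bb->; bba->b; ccc->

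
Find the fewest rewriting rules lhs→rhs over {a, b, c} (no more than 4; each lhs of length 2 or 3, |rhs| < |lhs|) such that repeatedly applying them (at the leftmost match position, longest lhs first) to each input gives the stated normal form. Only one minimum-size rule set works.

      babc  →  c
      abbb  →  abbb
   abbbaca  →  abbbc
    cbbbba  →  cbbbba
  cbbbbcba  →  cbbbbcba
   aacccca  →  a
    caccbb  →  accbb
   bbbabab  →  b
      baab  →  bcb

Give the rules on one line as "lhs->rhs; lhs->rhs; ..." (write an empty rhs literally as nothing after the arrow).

aa->c; bab->; ca->a

  | babc => c
  | abbb
  | abbbaca => abbbaa => abbbc
  | cbbbba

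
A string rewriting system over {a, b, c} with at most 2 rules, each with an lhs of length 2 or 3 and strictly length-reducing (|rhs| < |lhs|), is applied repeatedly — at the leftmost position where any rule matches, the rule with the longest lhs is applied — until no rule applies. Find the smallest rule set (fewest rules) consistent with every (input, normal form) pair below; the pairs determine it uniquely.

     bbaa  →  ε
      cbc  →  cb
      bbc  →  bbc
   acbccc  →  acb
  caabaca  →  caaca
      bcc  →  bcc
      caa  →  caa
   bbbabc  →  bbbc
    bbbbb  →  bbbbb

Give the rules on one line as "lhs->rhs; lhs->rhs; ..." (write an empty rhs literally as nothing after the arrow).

ba->; cbc->cb

  | bbaa => ba => ε
  | cbc => cb
  | bbc
  | acbccc => acbcc => acbc => acb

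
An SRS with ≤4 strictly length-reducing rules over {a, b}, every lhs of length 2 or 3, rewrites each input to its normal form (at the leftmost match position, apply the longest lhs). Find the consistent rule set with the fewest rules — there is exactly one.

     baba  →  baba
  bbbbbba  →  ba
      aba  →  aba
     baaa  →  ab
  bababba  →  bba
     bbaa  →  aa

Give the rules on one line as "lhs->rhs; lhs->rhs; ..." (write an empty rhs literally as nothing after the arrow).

aaa->ab; abb->b; baa->aa; bbb->aa

  | baba
  | bbbbbba => aabbba => abba => ba
  | aba
  | baaa => aaa => ab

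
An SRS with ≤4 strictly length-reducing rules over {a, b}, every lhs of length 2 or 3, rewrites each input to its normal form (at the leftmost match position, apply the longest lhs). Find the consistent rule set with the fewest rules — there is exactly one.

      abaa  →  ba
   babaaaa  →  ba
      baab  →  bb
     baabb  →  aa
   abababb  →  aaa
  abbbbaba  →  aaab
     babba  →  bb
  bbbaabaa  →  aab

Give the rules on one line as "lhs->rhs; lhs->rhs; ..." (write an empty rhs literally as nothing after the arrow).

  | abaa => ba
  | babaaaa => bbaaa => abaa => ba
  | baab => bb
  | baabb => bbb => aa

aba->b; baa->b; bba->ab; bbb->aa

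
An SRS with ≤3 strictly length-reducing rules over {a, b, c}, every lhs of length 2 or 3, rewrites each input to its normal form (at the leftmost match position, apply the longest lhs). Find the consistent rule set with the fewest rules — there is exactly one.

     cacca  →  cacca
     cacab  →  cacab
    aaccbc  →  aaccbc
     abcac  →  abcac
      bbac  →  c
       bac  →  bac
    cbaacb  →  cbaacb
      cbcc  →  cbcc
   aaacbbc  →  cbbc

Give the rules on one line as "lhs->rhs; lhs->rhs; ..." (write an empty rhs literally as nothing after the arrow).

  | cacca
  | cacab
  | aaccbc
  | abcac

aaa->; bba->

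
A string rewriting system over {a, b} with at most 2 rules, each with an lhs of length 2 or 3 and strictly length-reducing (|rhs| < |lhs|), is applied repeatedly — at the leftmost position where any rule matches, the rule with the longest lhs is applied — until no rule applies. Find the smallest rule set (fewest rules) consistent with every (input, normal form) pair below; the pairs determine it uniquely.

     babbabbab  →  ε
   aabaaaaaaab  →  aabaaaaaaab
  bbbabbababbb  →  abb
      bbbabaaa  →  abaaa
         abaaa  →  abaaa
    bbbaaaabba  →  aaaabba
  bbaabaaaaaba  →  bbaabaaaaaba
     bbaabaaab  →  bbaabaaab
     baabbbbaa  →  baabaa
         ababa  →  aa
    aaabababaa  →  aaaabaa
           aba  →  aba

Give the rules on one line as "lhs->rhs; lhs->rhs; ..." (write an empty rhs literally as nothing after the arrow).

bab->; bbb->

  | babbabbab => babbab => bab => ε
  | aabaaaaaaab
  | bbbabbababbb => abbababbb => ababbb => abb
  | bbbabaaa => abaaa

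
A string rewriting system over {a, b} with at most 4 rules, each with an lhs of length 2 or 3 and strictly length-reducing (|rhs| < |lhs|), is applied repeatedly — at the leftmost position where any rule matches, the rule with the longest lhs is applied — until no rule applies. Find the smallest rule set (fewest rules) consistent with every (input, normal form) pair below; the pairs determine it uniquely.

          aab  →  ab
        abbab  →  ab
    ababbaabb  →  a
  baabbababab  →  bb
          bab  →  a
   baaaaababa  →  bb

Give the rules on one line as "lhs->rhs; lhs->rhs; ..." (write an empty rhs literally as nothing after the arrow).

aa->a; aaa->b; ba->b; bab->aa

  | aab => ab
  | abbab => abaa => aba => ab
  | ababbaabb => aaabaabb => bbaabb => bbabb => baab => bab => aa => a
  | baabbababab => babbababab => aabababab => abababab => aaaabab => babab => aaab => bb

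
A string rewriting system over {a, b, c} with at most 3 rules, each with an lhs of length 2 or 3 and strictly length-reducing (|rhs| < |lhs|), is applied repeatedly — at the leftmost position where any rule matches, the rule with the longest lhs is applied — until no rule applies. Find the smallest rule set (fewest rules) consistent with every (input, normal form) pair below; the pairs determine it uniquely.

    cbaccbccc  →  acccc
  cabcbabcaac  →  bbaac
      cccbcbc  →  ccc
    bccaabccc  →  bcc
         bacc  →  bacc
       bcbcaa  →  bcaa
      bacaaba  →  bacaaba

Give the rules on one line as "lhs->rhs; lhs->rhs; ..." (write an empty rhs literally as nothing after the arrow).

  | cbaccbccc => accbccc => acccc
  | cabcbabcaac => cbbabcaac => babcaac => bbaac
  | cccbcbc => cccbc => ccc
  | bccaabccc => bccabcc => bccbc => bcc

abc->b; cb->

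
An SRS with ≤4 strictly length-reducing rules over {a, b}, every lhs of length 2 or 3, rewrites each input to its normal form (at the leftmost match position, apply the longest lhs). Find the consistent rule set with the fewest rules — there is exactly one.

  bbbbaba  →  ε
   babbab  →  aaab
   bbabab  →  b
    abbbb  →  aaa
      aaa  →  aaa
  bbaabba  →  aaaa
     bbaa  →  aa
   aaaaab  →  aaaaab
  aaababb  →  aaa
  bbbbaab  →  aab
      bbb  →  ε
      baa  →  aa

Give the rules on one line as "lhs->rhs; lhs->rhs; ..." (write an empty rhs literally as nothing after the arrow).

  | bbbbaba => baba => aba => ε
  | babbab => abbab => aaab
  | bbabab => babab => abab => b
  | abbbb => aabb => aaa

aba->; abb->aa; ba->a; bbb->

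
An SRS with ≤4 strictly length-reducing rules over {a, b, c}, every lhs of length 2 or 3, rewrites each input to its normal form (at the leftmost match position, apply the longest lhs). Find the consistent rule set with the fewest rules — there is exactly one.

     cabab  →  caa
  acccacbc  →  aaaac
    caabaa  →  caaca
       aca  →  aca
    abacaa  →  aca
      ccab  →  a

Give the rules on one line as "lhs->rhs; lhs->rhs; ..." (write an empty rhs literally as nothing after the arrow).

ba->c; cb->a; cca->ba

  | cabab => cacb => caa
  | acccacbc => acbacbc => aaacbc => aaaac
  | caabaa => caaca
  | aca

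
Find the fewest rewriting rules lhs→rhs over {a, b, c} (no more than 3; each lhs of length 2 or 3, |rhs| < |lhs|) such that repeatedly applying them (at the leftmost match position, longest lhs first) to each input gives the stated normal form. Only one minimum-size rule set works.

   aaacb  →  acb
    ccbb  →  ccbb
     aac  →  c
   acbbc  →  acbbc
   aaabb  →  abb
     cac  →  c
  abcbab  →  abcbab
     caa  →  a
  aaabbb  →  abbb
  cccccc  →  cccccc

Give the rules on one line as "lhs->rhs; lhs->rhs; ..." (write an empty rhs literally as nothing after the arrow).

  | aaacb => acb
  | ccbb
  | aac => c
  | acbbc

aa->; ca->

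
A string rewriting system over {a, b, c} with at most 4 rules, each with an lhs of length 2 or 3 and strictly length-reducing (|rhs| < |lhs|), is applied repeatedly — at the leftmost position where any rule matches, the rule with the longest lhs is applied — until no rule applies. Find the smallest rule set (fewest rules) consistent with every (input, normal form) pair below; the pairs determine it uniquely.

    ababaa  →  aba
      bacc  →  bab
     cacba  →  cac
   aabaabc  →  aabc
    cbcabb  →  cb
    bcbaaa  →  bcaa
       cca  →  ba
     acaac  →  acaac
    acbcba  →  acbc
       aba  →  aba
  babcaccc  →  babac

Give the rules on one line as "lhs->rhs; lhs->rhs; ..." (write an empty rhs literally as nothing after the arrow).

baa->; cab->a; cba->c; cc->b

  | ababaa => aba
  | bacc => bab
  | cacba => cac
  | aabaabc => aabc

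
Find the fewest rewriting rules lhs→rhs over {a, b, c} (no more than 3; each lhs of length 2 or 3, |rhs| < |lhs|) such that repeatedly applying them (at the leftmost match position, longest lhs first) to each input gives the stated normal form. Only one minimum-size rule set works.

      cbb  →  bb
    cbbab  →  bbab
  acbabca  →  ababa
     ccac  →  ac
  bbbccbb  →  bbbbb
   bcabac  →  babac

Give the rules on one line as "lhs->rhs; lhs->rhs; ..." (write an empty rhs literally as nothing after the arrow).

  | cbb => bb
  | cbbab => bbab
  | acbabca => ababca => ababa
  | ccac => cac => ac

ca->a; cb->b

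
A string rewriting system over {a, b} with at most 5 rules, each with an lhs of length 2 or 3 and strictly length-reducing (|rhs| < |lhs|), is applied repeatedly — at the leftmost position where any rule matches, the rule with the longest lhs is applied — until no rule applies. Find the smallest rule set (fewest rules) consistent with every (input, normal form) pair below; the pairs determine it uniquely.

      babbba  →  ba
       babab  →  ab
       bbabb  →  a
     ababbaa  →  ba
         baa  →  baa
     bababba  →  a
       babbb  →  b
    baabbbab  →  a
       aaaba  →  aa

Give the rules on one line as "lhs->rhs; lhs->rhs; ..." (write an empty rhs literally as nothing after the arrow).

  | babbba => baaba => ba
  | babab => bbb => ab
  | bbabb => bb => a
  | ababbaa => bbbaa => abaa => ba

aab->; aba->b; bb->a; bba->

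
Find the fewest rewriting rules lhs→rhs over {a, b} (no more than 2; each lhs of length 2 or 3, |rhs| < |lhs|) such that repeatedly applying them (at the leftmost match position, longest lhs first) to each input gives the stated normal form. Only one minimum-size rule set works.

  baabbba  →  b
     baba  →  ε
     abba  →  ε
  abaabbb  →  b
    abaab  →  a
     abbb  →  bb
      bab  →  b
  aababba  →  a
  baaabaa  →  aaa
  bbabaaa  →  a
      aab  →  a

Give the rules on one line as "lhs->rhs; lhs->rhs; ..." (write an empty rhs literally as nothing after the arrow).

  | baabbba => abbba => bba => b
  | baba => ba => ε
  | abba => ba => ε
  | abaabbb => aabbb => abb => b

ab->; ba->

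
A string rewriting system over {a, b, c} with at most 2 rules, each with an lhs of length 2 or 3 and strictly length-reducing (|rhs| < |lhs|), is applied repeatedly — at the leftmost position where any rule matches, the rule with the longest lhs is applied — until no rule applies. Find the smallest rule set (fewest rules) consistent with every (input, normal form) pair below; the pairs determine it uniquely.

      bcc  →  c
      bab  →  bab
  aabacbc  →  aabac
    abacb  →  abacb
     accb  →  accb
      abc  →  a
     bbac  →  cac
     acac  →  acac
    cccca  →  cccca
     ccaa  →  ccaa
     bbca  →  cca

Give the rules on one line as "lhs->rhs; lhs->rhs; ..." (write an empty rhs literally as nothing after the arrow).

bb->c; bc->

  | bcc => c
  | bab
  | aabacbc => aabac
  | abacb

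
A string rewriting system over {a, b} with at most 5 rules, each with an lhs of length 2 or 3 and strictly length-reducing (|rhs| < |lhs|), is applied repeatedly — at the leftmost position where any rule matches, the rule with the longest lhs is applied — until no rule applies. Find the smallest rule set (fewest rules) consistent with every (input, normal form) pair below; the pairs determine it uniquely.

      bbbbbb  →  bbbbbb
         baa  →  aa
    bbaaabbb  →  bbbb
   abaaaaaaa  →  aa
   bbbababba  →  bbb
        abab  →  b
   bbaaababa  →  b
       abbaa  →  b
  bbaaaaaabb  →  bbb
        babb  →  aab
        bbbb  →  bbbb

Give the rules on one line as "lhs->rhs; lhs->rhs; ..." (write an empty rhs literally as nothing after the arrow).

aaa->b; ba->b; baa->aa; bab->aa

  | bbbbbb
  | baa => aa
  | bbaaabbb => baaabbb => aaabbb => bbbb
  | abaaaaaaa => aaaaaaaa => baaaaa => aaaaa => baa => aa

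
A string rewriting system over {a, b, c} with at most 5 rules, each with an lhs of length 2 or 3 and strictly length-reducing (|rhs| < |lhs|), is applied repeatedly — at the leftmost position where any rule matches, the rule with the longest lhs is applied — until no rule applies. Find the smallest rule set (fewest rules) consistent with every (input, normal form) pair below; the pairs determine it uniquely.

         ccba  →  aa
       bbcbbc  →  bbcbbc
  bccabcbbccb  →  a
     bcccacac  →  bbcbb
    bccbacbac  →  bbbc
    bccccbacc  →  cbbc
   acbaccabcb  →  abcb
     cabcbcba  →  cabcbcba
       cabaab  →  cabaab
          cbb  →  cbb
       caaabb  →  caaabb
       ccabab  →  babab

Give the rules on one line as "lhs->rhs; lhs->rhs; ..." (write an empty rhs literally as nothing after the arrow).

  | ccba => aa
  | bbcbbc
  | bccabcbbccb => bbabcbbccb => cbbcbbccb => cbbcbba => cbbccb => cbba => ccb => a
  | bcccacac => bbcacac => bbcbac => bbcbb

ac->b; bba->cb; cc->b; ccb->a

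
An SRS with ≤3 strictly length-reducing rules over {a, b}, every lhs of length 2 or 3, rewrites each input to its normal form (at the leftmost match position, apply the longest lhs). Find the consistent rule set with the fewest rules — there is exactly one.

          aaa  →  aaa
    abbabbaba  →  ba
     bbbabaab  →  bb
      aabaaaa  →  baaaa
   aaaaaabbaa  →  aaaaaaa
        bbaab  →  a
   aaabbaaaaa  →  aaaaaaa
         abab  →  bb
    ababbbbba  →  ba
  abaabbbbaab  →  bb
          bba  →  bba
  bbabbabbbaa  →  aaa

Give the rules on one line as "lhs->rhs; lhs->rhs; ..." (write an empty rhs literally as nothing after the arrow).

ab->b; abb->; bbb->a

  | aaa
  | abbabbaba => abbaba => aba => ba
  | bbbabaab => aabaab => abaab => baab => bab => bb
  | aabaaaa => abaaaa => baaaa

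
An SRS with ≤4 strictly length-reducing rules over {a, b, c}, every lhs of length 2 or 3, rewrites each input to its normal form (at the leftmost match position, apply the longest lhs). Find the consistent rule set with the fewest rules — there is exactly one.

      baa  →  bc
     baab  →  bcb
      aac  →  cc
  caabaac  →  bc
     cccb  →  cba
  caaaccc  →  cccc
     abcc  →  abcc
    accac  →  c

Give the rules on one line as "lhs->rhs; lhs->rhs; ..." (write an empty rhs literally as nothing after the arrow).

aa->c; ac->; ccb->ba

  | baa => bc
  | baab => bcb
  | aac => cc
  | caabaac => ccbaac => baaac => bcac => bc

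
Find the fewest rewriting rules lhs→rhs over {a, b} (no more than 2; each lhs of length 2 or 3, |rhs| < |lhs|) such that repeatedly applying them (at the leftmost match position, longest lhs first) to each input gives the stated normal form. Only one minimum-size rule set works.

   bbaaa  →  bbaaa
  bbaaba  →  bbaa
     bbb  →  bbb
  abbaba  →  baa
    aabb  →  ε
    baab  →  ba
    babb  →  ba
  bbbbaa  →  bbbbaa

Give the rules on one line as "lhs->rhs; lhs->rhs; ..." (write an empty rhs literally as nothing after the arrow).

  | bbaaa
  | bbaaba => bbaa
  | bbb
  | abbaba => baba => baa

ab->; bab->ba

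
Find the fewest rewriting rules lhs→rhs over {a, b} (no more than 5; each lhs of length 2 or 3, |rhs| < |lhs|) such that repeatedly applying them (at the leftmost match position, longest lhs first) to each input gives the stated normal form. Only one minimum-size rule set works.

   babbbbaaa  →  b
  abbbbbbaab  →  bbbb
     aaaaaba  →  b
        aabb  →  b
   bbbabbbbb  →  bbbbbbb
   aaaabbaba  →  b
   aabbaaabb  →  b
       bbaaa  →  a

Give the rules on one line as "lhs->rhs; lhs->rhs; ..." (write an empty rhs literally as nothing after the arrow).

  | babbbbaaa => bbbbaaa => bbbaa => bba => b
  | abbbbbbaab => bbbbbaab => bbbbab => bbbb
  | aaaaaba => aaaab => aaab => aab => ab => b
  | aabb => ab => b

ab->b; aba->b; abb->b; ba->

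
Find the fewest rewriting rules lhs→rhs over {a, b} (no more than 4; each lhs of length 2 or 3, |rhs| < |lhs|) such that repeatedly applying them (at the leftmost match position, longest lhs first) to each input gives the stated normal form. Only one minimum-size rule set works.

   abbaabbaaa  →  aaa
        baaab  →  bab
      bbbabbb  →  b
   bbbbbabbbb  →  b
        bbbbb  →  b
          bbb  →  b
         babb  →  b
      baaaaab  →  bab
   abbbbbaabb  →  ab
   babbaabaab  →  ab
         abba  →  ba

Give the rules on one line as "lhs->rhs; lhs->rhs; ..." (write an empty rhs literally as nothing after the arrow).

abb->b; baa->b; bb->b; bba->a

  | abbaabbaaa => baabbaaa => bbbaaa => bbaaa => aaa
  | baaab => bab
  | bbbabbb => bbabbb => abbb => bb => b
  | bbbbbabbbb => bbbbabbbb => bbbabbbb => bbabbbb => abbbb => bbb => bb => b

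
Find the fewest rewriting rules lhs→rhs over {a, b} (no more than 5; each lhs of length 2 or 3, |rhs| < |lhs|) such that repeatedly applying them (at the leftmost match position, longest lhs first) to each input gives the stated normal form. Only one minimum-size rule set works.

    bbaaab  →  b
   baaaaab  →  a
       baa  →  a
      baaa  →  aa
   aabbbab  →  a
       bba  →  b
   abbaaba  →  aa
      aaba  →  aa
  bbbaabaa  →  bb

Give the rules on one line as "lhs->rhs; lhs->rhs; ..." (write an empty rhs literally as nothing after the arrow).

aab->ab; ab->a; ba->; baa->ab

  | bbaaab => babab => bab => b
  | baaaaab => abaaab => aaaab => aaab => aab => ab => a
  | baa => ab => a
  | baaa => aba => aa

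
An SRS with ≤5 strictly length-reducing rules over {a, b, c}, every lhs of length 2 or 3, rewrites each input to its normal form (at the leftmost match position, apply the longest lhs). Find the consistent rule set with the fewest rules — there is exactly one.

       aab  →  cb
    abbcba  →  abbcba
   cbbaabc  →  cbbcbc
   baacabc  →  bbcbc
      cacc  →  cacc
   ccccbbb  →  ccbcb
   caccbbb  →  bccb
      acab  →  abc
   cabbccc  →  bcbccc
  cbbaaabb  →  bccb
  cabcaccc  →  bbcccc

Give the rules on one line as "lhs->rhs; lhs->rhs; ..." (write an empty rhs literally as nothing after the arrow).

  | aab => cb
  | abbcba
  | cbbaabc => cbbcbc
  | baacabc => bccabc => bbcbc

aa->c; bbb->ab; cab->bc; cca->bc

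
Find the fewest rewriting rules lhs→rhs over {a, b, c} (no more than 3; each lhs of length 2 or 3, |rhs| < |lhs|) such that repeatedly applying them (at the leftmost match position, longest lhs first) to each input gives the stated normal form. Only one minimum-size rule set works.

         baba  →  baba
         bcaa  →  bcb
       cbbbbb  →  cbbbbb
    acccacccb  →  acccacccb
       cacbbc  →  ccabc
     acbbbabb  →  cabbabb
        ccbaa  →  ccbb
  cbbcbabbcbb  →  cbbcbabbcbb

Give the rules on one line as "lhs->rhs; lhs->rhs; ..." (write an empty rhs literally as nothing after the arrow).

aa->b; acb->ca

  | baba
  | bcaa => bcb
  | cbbbbb
  | acccacccb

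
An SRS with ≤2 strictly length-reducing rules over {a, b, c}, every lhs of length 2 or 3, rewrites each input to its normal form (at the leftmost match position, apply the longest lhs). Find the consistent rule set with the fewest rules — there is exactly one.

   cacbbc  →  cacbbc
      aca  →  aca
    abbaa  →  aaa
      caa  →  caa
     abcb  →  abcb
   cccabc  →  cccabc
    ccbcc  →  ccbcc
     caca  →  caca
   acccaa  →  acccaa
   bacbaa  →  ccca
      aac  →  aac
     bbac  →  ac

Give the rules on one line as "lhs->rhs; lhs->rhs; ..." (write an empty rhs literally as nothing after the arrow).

ba->c; bba->a

  | cacbbc
  | aca
  | abbaa => aaa
  | caa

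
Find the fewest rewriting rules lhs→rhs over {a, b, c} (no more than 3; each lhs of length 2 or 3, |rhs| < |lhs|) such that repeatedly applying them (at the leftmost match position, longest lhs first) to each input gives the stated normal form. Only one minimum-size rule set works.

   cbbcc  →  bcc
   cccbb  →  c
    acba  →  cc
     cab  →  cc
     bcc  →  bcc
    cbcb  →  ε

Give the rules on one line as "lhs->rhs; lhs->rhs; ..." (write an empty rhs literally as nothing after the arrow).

ab->c; cb->; cba->bc

  | cbbcc => bcc
  | cccbb => ccb => c
  | acba => abc => cc
  | cab => cc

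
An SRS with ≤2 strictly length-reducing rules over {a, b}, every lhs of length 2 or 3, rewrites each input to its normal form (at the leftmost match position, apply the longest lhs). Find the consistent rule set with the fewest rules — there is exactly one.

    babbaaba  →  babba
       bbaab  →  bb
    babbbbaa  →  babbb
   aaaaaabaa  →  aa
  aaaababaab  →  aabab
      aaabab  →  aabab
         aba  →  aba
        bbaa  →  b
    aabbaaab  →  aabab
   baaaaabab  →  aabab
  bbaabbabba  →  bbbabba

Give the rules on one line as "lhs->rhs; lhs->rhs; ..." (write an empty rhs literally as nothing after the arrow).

  | babbaaba => babba
  | bbaab => bb
  | babbbbaa => babbb
  | aaaaaabaa => aaaaabaa => aaaabaa => aaabaa => aabaa => aa

aaa->aa; baa->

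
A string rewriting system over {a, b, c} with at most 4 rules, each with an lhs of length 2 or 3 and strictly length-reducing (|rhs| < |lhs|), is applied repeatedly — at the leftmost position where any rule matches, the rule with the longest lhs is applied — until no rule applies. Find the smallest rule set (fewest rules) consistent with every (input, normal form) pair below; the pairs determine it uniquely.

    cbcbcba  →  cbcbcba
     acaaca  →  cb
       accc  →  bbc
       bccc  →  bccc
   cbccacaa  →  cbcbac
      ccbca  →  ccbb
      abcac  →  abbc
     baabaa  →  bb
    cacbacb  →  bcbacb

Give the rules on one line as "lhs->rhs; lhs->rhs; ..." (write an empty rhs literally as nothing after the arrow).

  | cbcbcba
  | acaaca => aacca => cca => cb
  | accc => bbc
  | bccc

aa->; acc->bb; ca->b; caa->ac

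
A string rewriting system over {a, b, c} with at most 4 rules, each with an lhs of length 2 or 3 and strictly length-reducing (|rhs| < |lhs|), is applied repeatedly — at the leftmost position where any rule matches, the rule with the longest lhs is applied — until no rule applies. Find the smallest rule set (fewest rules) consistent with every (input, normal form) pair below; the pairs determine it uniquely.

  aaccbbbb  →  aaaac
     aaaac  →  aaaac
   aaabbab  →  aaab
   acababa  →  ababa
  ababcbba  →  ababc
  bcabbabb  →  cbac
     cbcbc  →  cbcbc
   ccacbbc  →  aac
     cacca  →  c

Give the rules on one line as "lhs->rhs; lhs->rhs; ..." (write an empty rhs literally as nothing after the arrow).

  | aaccbbbb => aacccbb => aaaabb => aaaac
  | aaaac
  | aaabbab => aaacab => aaab
  | acababa => ababa

bb->c; ca->; ccc->aa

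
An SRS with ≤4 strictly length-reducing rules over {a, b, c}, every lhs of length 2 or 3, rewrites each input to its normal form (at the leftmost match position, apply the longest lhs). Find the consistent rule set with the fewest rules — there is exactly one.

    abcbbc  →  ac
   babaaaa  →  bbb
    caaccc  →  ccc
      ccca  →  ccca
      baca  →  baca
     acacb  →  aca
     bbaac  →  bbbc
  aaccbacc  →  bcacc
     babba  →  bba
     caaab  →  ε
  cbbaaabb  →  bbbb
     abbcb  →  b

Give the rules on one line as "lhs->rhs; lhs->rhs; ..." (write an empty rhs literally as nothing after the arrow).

  | abcbbc => cbbc => ac
  | babaaaa => baaaa => bbaa => bbb
  | caaccc => cbccc => ccc
  | ccca

aa->b; ab->; cb->; cbb->a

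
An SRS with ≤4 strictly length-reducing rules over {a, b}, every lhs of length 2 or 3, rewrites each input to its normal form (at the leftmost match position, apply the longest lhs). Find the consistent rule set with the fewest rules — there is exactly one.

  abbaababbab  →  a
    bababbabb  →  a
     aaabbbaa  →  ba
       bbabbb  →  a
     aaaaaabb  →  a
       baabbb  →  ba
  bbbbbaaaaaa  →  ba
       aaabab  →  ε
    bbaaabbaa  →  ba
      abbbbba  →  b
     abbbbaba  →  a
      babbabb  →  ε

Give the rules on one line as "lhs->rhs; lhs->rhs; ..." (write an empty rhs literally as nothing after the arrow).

  | abbaababbab => abaababbab => bababbab => bbbbab => bbab => ab => a
  | bababbabb => bbbbabb => bbabb => abb => ab => a
  | aaabbbaa => aabbbaa => abbbaa => abbaa => abaa => ba
  | bbabbb => abbb => abb => ab => a

aa->a; ab->a; aba->b; bb->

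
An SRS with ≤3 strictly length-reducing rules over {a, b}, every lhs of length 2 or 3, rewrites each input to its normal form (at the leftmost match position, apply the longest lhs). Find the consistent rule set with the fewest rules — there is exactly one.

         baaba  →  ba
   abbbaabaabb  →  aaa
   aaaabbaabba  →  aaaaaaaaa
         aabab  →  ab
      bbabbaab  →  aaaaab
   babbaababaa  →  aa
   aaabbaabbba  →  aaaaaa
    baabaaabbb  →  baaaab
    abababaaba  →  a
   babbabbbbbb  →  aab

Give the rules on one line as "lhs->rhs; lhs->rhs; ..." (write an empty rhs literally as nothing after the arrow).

  | baaba => ba
  | abbbaabaabb => aabaabaabb => aabaabb => aabb => aaa
  | aaaabbaabba => aaaaaaabba => aaaaaaaaa
  | aabab => ab

aba->; bab->; bb->a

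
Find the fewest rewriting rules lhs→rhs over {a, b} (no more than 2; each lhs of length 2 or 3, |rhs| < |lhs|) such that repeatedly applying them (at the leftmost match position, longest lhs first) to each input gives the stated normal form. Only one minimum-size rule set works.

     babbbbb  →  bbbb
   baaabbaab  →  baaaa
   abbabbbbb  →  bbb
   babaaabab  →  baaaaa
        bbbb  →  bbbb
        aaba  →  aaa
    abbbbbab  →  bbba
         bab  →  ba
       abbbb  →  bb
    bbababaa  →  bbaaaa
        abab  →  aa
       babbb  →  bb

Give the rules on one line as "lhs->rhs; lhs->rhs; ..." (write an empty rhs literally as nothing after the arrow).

ab->a; abb->

  | babbbbb => bbbb
  | baaabbaab => baaaab => baaaa
  | abbabbbbb => abbbbb => bbb
  | babaaabab => baaaabab => baaaaab => baaaaa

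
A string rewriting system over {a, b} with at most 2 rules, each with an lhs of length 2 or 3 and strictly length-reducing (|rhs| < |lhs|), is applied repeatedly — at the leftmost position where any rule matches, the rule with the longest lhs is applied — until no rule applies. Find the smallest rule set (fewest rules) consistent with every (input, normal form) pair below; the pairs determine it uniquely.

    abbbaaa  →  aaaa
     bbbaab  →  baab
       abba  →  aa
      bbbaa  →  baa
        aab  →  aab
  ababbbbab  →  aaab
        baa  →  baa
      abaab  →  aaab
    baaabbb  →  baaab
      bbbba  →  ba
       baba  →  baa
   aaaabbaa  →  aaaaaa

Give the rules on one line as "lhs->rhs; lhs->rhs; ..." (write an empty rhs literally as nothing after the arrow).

aba->aa; bb->b

  | abbbaaa => abbaaa => abaaa => aaaa
  | bbbaab => bbaab => baab
  | abba => aba => aa
  | bbbaa => bbaa => baa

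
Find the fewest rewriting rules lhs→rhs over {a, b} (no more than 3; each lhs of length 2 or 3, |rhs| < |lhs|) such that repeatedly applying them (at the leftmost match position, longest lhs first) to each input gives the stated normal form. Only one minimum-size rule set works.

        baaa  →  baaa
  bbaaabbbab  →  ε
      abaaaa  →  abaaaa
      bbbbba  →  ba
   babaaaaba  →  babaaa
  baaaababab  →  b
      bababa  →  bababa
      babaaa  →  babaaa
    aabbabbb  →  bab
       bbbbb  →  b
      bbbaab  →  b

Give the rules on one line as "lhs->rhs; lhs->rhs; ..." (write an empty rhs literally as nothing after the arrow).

  | baaa
  | bbaaabbbab => aaabbbab => abbab => aab => ε
  | abaaaa
  | bbbbba => bbba => ba

aab->; bb->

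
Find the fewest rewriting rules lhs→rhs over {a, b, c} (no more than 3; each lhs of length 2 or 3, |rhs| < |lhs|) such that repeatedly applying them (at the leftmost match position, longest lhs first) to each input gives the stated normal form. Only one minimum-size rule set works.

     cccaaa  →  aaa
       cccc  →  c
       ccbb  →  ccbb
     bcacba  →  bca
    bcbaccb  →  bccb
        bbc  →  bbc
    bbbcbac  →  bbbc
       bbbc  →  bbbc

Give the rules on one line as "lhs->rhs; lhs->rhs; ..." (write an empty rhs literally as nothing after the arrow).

cba->; ccc->

  | cccaaa => aaa
  | cccc => c
  | ccbb
  | bcacba => bca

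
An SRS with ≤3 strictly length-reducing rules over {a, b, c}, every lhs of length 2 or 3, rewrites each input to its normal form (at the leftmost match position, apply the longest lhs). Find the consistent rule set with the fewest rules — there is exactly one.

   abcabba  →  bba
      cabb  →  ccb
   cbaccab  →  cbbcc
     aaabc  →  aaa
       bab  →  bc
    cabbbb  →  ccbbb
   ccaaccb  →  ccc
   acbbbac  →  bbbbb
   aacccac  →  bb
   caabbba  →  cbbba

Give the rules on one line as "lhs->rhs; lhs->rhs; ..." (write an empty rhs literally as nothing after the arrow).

ab->c; abc->a; ac->b

  | abcabba => aabba => acba => bba
  | cabb => ccb
  | cbaccab => cbbcab => cbbcc
  | aaabc => aaa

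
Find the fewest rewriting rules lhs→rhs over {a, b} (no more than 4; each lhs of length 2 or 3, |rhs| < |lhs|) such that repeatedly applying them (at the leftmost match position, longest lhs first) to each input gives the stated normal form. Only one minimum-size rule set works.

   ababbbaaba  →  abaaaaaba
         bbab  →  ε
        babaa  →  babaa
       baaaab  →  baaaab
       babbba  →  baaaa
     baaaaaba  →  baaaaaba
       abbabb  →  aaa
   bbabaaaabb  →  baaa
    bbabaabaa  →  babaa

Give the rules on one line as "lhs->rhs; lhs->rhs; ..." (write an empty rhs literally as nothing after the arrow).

bb->; bba->b; bbb->aa

  | ababbbaaba => abaaaaaba
  | bbab => bb => ε
  | babaa
  | baaaab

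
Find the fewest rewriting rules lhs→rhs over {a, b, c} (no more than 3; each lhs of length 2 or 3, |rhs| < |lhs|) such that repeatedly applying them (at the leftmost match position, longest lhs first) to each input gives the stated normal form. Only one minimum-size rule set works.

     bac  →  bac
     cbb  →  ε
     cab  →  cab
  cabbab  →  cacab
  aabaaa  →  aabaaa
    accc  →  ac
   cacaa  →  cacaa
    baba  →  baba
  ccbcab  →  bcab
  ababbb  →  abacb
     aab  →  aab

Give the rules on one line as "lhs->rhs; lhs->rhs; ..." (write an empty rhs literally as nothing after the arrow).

  | bac
  | cbb => cc => ε
  | cab
  | cabbab => cacab

bb->c; cc->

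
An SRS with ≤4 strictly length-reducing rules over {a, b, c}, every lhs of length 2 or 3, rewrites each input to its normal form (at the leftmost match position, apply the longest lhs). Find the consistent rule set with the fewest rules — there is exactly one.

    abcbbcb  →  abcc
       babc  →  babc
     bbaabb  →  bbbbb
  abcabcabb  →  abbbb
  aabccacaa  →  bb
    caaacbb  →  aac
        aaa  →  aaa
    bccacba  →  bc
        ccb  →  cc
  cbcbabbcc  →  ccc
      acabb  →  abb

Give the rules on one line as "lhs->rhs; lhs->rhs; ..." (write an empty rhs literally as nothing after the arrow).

aab->bb; ca->; cb->c

  | abcbbcb => abcbcb => abccb => abcc
  | babc
  | bbaabb => bbbbb
  | abcabcabb => abbcabb => abbbb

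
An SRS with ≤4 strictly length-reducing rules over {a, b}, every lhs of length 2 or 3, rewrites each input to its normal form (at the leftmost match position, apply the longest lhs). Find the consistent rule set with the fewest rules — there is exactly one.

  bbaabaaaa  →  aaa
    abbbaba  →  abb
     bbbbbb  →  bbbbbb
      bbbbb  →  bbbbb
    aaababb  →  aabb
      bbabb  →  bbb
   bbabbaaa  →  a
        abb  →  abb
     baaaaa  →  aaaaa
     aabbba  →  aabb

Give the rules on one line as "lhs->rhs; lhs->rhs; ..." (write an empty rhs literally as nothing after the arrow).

aba->; ba->a; bba->b

  | bbaabaaaa => babaaaa => abaaaa => aaa
  | abbbaba => abbba => abb
  | bbbbbb
  | bbbbb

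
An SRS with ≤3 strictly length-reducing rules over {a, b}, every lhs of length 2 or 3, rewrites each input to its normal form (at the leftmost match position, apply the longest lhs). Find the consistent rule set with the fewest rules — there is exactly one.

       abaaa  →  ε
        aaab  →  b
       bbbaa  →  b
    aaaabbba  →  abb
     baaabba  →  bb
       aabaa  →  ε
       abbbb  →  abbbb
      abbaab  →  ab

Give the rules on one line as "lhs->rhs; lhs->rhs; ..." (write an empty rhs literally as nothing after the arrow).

aa->b; ba->

  | abaaa => aaa => ba => ε
  | aaab => bab => b
  | bbbaa => bba => b
  | aaaabbba => baabbba => abbba => abb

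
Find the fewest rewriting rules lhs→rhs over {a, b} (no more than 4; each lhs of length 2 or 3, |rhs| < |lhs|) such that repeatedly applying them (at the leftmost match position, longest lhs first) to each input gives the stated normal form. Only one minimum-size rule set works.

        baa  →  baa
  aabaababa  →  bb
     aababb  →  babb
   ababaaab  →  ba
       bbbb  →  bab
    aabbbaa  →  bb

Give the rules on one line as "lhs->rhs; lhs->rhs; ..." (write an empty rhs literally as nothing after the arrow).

aaa->b; aab->b; aba->; bbb->ba

  | baa
  | aabaababa => baababa => bbaba => bb
  | aababb => babb
  | ababaaab => baaab => bbb => ba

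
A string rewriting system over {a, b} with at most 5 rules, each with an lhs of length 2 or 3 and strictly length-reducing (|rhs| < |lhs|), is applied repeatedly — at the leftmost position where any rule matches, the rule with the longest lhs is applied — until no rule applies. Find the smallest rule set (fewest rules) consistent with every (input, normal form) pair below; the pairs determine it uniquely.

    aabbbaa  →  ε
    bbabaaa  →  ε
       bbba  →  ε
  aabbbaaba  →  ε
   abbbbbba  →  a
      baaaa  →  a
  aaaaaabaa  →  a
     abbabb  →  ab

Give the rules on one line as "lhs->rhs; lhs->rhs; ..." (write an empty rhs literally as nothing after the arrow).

aa->; aab->a; ba->; bb->b

  | aabbbaa => abbaa => abaa => aa => ε
  | bbabaaa => babaaa => baaa => aa => ε
  | bbba => bba => ba => ε
  | aabbbaaba => abbaaba => abaaba => aaba => aa => ε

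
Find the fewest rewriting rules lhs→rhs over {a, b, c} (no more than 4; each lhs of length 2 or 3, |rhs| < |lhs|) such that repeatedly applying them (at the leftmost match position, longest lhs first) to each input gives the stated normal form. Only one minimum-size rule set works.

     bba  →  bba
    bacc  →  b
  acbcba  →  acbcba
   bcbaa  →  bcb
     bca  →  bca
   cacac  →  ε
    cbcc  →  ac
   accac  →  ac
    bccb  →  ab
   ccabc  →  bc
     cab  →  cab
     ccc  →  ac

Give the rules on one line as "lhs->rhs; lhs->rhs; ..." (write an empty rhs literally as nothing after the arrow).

aa->; aca->cc; bcc->cc; cc->a

  | bba
  | bacc => baa => b
  | acbcba
  | bcbaa => bcb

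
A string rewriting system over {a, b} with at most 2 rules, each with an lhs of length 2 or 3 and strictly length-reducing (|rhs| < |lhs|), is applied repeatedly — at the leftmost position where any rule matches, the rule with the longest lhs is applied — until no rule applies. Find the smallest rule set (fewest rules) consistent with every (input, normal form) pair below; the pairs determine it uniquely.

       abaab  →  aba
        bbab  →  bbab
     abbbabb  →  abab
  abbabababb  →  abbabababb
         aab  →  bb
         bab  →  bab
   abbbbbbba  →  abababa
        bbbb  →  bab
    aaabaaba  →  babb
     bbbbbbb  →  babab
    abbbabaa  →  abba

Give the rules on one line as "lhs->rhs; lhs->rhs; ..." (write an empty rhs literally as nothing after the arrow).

  | abaab => abbb => aba
  | bbab
  | abbbabb => abaabb => abbbb => abab
  | abbabababb

aa->b; bbb->ba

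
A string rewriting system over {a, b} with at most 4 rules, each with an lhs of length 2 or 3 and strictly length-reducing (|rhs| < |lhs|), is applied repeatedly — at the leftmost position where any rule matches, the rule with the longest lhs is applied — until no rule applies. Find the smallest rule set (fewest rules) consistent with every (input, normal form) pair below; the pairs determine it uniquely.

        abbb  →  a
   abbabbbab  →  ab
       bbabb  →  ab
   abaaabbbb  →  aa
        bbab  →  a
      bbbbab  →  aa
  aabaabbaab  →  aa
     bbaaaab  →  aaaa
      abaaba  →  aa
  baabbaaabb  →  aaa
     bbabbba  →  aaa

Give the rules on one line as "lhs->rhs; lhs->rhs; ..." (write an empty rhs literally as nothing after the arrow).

aab->a; ba->; bb->a

  | abbb => aab => a
  | abbabbbab => aaabbbab => aabbab => abab => ab
  | bbabb => aabb => ab
  | abaaabbbb => aaabbbb => aabbb => abb => aa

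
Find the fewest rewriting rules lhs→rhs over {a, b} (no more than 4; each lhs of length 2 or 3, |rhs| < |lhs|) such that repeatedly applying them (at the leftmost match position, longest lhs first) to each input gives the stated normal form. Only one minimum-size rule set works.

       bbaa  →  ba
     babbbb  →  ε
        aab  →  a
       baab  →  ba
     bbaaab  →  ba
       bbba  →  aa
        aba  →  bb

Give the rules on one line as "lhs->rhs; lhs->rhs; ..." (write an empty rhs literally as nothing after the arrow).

  | bbaa => ba
  | babbbb => bbbb => ab => ε
  | aab => a
  | baab => ba

ab->; aba->bb; bba->b; bbb->a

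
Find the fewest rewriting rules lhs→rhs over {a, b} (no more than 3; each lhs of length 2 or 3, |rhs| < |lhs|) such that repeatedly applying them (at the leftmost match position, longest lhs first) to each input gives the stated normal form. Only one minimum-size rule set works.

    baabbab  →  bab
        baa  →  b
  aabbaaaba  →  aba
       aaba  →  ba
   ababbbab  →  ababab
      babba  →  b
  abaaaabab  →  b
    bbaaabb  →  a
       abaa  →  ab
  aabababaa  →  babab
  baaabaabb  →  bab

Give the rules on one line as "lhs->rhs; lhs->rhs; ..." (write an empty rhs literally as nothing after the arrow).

  | baabbab => bbbab => bab
  | baa => b
  | aabbaaaba => bbaaaba => aaaba => aba
  | aaba => ba

aa->; bb->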